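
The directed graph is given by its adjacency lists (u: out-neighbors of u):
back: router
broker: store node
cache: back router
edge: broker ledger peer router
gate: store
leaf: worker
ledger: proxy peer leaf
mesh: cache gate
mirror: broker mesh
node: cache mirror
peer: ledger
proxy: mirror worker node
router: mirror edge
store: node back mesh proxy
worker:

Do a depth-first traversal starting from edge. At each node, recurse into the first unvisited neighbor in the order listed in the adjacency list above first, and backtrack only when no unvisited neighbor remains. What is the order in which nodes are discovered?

Visit edge
edge → broker
broker → store
store → node
node → cache
cache → back
back → router
router → mirror
mirror → mesh
mesh → gate
store → proxy
proxy → worker
edge → ledger
ledger → peer
ledger → leaf

edge broker store node cache back router mirror mesh gate proxy worker ledger peer leaf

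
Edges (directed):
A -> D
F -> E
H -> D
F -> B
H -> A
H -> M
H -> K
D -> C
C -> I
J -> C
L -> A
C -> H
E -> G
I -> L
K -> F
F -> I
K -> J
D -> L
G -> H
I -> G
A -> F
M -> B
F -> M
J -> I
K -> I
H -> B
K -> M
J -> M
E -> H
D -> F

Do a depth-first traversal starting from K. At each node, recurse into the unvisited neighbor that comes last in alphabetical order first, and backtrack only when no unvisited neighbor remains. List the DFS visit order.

Visit K
K → M
M → B
K → J
J → I
I → L
L → A
A → F
F → E
E → H
H → D
D → C
E → G

K M B J I L A F E H D C G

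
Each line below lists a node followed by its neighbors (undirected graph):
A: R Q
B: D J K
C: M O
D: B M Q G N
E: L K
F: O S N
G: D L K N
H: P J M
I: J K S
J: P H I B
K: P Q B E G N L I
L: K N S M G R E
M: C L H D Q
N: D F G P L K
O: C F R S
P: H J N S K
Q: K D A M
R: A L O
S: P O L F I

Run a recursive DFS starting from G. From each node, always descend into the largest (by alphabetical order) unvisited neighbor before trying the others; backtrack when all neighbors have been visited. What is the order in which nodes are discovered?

Visit G
G → N
N → P
P → S
S → O
O → R
R → L
L → M
M → Q
Q → K
K → I
I → J
J → H
J → B
B → D
K → E
Q → A
M → C
O → F

G → N → P → S → O → R → L → M → Q → K → I → J → H → B → D → E → A → C → F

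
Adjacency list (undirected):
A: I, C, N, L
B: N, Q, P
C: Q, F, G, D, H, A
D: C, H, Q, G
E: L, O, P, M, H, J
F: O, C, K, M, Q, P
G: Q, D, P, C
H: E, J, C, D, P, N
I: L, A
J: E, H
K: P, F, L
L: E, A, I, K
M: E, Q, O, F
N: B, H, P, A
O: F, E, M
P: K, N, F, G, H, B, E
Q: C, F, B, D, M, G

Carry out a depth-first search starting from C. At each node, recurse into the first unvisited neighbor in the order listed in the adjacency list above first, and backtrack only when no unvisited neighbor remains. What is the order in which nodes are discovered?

C, Q, F, O, E, L, A, I, N, B, P, K, G, D, H, J, M

Visit C
C → Q
Q → F
F → O
O → E
E → L
L → A
A → I
A → N
N → B
B → P
P → K
P → G
G → D
D → H
H → J
E → M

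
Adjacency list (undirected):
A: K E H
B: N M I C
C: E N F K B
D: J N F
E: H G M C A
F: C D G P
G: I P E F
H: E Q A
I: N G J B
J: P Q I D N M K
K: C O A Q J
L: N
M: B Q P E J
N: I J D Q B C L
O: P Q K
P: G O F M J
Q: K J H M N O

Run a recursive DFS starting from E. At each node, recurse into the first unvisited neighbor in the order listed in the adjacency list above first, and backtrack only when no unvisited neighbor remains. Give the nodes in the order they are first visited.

E → H → Q → K → C → N → I → G → P → O → F → D → J → M → B → L → A

Visit E
E → H
H → Q
Q → K
K → C
C → N
N → I
I → G
G → P
P → O
P → F
F → D
D → J
J → M
M → B
N → L
K → A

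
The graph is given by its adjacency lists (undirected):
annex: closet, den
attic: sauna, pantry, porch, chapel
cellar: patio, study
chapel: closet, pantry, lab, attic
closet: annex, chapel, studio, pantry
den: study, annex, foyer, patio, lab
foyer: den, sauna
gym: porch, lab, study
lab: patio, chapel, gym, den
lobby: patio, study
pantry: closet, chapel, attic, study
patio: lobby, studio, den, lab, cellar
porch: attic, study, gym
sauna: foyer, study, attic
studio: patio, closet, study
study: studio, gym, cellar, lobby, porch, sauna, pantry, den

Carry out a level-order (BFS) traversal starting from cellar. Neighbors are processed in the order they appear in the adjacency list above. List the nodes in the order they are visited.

Visit cellar; enqueue patio, study → queue [patio, study]
Visit patio; enqueue lobby, studio, den, lab → queue [study, lobby, studio, den, lab]
Visit study; enqueue gym, porch, sauna, pantry → queue [lobby, studio, den, lab, gym, porch, sauna, pantry]
Visit lobby → queue [studio, den, lab, gym, porch, sauna, pantry]
Visit studio; enqueue closet → queue [den, lab, gym, porch, sauna, pantry, closet]
Visit den; enqueue annex, foyer → queue [lab, gym, porch, sauna, pantry, closet, annex, foyer]
Visit lab; enqueue chapel → queue [gym, porch, sauna, pantry, closet, annex, foyer, chapel]
Visit gym → queue [porch, sauna, pantry, closet, annex, foyer, chapel]
Visit porch; enqueue attic → queue [sauna, pantry, closet, annex, foyer, chapel, attic]
Visit sauna → queue [pantry, closet, annex, foyer, chapel, attic]
Visit pantry → queue [closet, annex, foyer, chapel, attic]
Visit closet → queue [annex, foyer, chapel, attic]
Visit annex → queue [foyer, chapel, attic]
Visit foyer → queue [chapel, attic]
Visit chapel → queue [attic]
Visit attic → queue []

cellar -> patio -> study -> lobby -> studio -> den -> lab -> gym -> porch -> sauna -> pantry -> closet -> annex -> foyer -> chapel -> attic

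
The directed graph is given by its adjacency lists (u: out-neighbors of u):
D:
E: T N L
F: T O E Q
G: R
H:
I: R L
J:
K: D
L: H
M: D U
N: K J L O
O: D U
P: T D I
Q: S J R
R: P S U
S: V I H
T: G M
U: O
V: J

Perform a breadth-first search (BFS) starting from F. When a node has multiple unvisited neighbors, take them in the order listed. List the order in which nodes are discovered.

F, T, O, E, Q, G, M, D, U, N, L, S, J, R, K, H, V, I, P

Visit F; enqueue T, O, E, Q → queue [T, O, E, Q]
Visit T; enqueue G, M → queue [O, E, Q, G, M]
Visit O; enqueue D, U → queue [E, Q, G, M, D, U]
Visit E; enqueue N, L → queue [Q, G, M, D, U, N, L]
Visit Q; enqueue S, J, R → queue [G, M, D, U, N, L, S, J, R]
Visit G → queue [M, D, U, N, L, S, J, R]
Visit M → queue [D, U, N, L, S, J, R]
Visit D → queue [U, N, L, S, J, R]
Visit U → queue [N, L, S, J, R]
Visit N; enqueue K → queue [L, S, J, R, K]
Visit L; enqueue H → queue [S, J, R, K, H]
Visit S; enqueue V, I → queue [J, R, K, H, V, I]
Visit J → queue [R, K, H, V, I]
Visit R; enqueue P → queue [K, H, V, I, P]
Visit K → queue [H, V, I, P]
Visit H → queue [V, I, P]
Visit V → queue [I, P]
Visit I → queue [P]
Visit P → queue []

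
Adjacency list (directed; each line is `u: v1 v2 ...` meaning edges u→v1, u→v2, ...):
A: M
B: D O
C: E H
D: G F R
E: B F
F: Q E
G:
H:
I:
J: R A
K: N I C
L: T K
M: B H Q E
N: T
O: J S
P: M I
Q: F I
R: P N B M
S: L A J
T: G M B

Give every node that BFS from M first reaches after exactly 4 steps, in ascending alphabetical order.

A, L, N, P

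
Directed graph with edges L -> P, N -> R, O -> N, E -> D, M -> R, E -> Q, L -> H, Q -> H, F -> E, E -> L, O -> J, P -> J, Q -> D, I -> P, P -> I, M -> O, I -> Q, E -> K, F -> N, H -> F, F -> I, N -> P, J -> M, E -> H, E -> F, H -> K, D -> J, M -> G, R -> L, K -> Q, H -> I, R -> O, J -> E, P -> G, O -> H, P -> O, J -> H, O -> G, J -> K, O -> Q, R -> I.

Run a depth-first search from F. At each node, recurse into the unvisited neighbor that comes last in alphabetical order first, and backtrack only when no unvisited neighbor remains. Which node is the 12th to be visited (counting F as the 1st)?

Visit F
F → N
N → R
R → O
O → Q
Q → H
H → K
H → I
I → P
P → J
J → M
M → G
J → E
E → L
E → D

Visit order: F, N, R, O, Q, H, K, I, P, J, M, G, E, L, D

G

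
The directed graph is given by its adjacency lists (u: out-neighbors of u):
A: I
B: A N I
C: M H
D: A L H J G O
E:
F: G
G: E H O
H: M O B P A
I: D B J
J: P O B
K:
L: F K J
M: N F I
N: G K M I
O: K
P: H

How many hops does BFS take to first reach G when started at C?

3

Level 0: C
Level 1: H, M
Level 2: A, B, F, I, N, O, P
Level 3: D, G, J, K
Level 4: E, L
G first appears at level 3.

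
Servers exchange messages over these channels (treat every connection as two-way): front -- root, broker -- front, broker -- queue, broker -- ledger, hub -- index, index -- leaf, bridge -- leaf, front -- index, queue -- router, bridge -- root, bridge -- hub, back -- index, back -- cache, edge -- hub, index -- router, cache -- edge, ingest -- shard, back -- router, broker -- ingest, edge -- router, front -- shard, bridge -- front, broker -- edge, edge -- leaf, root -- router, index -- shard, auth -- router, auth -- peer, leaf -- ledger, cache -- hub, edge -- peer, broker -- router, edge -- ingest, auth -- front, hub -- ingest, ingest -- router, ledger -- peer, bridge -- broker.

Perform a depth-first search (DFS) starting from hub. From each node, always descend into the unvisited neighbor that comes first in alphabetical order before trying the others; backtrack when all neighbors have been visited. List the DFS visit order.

hub -> bridge -> broker -> edge -> cache -> back -> index -> front -> auth -> peer -> ledger -> leaf -> router -> ingest -> shard -> queue -> root

Visit hub
hub → bridge
bridge → broker
broker → edge
edge → cache
cache → back
back → index
index → front
front → auth
auth → peer
peer → ledger
ledger → leaf
auth → router
router → ingest
ingest → shard
router → queue
router → root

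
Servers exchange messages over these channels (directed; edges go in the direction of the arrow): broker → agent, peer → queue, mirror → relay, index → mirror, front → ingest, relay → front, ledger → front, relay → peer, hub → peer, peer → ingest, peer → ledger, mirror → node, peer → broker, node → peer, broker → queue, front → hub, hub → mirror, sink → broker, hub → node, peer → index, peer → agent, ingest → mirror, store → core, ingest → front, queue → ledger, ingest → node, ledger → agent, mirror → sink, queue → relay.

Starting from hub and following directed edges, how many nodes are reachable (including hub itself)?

13

BFS from hub visits: hub, mirror, node, peer, relay, sink, agent, broker, index, ingest, ledger, queue, front
Reachable nodes: 13 of 15 total.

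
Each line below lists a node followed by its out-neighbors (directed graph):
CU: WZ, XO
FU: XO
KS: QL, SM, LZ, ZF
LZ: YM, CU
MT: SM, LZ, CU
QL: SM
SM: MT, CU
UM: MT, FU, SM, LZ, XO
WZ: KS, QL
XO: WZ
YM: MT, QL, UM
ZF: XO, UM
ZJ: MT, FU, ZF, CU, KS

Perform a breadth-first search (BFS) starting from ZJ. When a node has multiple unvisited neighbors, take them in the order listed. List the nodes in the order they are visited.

Visit ZJ; enqueue MT, FU, ZF, CU, KS → queue [MT, FU, ZF, CU, KS]
Visit MT; enqueue SM, LZ → queue [FU, ZF, CU, KS, SM, LZ]
Visit FU; enqueue XO → queue [ZF, CU, KS, SM, LZ, XO]
Visit ZF; enqueue UM → queue [CU, KS, SM, LZ, XO, UM]
Visit CU; enqueue WZ → queue [KS, SM, LZ, XO, UM, WZ]
Visit KS; enqueue QL → queue [SM, LZ, XO, UM, WZ, QL]
Visit SM → queue [LZ, XO, UM, WZ, QL]
Visit LZ; enqueue YM → queue [XO, UM, WZ, QL, YM]
Visit XO → queue [UM, WZ, QL, YM]
Visit UM → queue [WZ, QL, YM]
Visit WZ → queue [QL, YM]
Visit QL → queue [YM]
Visit YM → queue []

ZJ, MT, FU, ZF, CU, KS, SM, LZ, XO, UM, WZ, QL, YM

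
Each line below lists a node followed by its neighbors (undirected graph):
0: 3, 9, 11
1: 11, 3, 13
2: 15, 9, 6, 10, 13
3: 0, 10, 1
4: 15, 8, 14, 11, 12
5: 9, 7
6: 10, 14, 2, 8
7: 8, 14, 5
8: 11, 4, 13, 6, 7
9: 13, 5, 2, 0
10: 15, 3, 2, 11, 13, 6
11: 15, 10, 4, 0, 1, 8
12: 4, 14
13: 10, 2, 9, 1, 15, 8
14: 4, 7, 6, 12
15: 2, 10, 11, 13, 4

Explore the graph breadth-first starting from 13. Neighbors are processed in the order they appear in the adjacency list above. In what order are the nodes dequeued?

13, 10, 2, 9, 1, 15, 8, 3, 11, 6, 5, 0, 4, 7, 14, 12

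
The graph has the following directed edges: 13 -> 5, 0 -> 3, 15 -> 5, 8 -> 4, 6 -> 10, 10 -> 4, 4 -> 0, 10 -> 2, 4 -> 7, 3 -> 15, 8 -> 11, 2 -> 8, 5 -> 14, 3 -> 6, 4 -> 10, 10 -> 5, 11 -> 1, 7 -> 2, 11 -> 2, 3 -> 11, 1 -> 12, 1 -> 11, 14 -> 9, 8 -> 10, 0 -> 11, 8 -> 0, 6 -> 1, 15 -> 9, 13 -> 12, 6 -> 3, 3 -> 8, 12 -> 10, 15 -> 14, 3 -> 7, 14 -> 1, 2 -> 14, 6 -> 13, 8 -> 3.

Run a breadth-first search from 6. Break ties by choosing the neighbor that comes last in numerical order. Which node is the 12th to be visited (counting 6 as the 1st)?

8

Visit 6; enqueue 13, 10, 3, 1 → queue [13, 10, 3, 1]
Visit 13; enqueue 12, 5 → queue [10, 3, 1, 12, 5]
Visit 10; enqueue 4, 2 → queue [3, 1, 12, 5, 4, 2]
Visit 3; enqueue 15, 11, 8, 7 → queue [1, 12, 5, 4, 2, 15, 11, 8, 7]
Visit 1 → queue [12, 5, 4, 2, 15, 11, 8, 7]
Visit 12 → queue [5, 4, 2, 15, 11, 8, 7]
Visit 5; enqueue 14 → queue [4, 2, 15, 11, 8, 7, 14]
Visit 4; enqueue 0 → queue [2, 15, 11, 8, 7, 14, 0]
Visit 2 → queue [15, 11, 8, 7, 14, 0]
Visit 15; enqueue 9 → queue [11, 8, 7, 14, 0, 9]
Visit 11 → queue [8, 7, 14, 0, 9]
Visit 8 → queue [7, 14, 0, 9]
Visit 7 → queue [14, 0, 9]
Visit 14 → queue [0, 9]
Visit 0 → queue [9]
Visit 9 → queue []

Visit order: 6, 13, 10, 3, 1, 12, 5, 4, 2, 15, 11, 8, 7, 14, 0, 9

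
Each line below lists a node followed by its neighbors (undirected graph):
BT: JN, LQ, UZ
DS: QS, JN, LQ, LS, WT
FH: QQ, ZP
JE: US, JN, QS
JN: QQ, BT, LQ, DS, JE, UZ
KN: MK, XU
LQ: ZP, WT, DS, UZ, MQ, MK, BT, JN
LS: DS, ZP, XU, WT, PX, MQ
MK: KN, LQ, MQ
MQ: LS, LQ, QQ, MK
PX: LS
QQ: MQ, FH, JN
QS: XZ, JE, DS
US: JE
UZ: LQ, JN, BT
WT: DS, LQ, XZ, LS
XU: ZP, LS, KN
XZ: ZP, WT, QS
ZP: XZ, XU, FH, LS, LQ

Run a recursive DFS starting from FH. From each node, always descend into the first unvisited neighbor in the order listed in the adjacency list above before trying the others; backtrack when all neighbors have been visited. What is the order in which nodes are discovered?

Visit FH
FH → QQ
QQ → MQ
MQ → LS
LS → DS
DS → QS
QS → XZ
XZ → ZP
ZP → XU
XU → KN
KN → MK
MK → LQ
LQ → WT
LQ → UZ
UZ → JN
JN → BT
JN → JE
JE → US
LS → PX

FH → QQ → MQ → LS → DS → QS → XZ → ZP → XU → KN → MK → LQ → WT → UZ → JN → BT → JE → US → PX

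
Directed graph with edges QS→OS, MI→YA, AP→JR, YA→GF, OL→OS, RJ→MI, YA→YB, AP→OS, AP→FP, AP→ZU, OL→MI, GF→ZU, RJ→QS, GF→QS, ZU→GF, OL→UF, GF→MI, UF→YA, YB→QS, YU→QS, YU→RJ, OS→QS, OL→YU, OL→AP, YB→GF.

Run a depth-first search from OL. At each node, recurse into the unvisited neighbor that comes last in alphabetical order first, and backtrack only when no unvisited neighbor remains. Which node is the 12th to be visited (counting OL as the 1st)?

Visit OL
OL → YU
YU → RJ
RJ → QS
QS → OS
RJ → MI
MI → YA
YA → YB
YB → GF
GF → ZU
OL → UF
OL → AP
AP → JR
AP → FP

Visit order: OL, YU, RJ, QS, OS, MI, YA, YB, GF, ZU, UF, AP, JR, FP

AP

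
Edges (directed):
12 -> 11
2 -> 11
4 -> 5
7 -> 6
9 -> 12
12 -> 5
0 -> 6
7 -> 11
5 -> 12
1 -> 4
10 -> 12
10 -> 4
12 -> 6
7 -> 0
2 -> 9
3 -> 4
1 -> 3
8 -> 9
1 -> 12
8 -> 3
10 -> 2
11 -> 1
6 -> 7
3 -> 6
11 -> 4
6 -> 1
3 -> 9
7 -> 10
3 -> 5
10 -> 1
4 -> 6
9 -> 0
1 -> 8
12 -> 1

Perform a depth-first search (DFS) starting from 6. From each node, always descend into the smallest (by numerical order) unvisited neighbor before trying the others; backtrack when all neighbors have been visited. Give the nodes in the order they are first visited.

6 -> 1 -> 3 -> 4 -> 5 -> 12 -> 11 -> 9 -> 0 -> 8 -> 7 -> 10 -> 2

Visit 6
6 → 1
1 → 3
3 → 4
4 → 5
5 → 12
12 → 11
3 → 9
9 → 0
1 → 8
6 → 7
7 → 10
10 → 2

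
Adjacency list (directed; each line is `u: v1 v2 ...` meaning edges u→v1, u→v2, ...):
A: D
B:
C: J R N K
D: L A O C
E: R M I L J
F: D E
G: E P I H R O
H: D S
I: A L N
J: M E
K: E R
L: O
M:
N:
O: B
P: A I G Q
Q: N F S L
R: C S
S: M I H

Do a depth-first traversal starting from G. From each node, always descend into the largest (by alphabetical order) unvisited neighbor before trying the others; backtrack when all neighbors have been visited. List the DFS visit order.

G, R, S, M, I, N, L, O, B, A, D, C, K, E, J, H, P, Q, F

Visit G
G → R
R → S
S → M
S → I
I → N
I → L
L → O
O → B
I → A
A → D
D → C
C → K
K → E
E → J
S → H
G → P
P → Q
Q → F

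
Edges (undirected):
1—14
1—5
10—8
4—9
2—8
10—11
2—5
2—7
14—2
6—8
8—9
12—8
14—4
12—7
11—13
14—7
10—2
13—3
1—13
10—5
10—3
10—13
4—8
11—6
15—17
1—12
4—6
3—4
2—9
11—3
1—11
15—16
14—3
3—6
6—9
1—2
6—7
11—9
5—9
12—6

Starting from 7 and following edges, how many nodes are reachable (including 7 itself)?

BFS from 7 visits: 7, 2, 6, 12, 14, 1, 5, 8, 9, 10, 3, 4, 11, 13
Reachable nodes: 14 of 17 total.

14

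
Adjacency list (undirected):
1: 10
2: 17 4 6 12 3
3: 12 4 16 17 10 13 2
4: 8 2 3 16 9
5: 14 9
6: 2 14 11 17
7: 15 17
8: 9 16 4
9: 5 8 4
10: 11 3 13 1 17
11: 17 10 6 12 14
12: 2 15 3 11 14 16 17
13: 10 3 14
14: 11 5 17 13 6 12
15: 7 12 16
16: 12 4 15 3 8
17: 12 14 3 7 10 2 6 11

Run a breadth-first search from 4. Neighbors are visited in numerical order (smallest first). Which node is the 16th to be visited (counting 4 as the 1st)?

7

Visit 4; enqueue 2, 3, 8, 9, 16 → queue [2, 3, 8, 9, 16]
Visit 2; enqueue 6, 12, 17 → queue [3, 8, 9, 16, 6, 12, 17]
Visit 3; enqueue 10, 13 → queue [8, 9, 16, 6, 12, 17, 10, 13]
Visit 8 → queue [9, 16, 6, 12, 17, 10, 13]
Visit 9; enqueue 5 → queue [16, 6, 12, 17, 10, 13, 5]
Visit 16; enqueue 15 → queue [6, 12, 17, 10, 13, 5, 15]
Visit 6; enqueue 11, 14 → queue [12, 17, 10, 13, 5, 15, 11, 14]
Visit 12 → queue [17, 10, 13, 5, 15, 11, 14]
Visit 17; enqueue 7 → queue [10, 13, 5, 15, 11, 14, 7]
Visit 10; enqueue 1 → queue [13, 5, 15, 11, 14, 7, 1]
Visit 13 → queue [5, 15, 11, 14, 7, 1]
Visit 5 → queue [15, 11, 14, 7, 1]
Visit 15 → queue [11, 14, 7, 1]
Visit 11 → queue [14, 7, 1]
Visit 14 → queue [7, 1]
Visit 7 → queue [1]
Visit 1 → queue []

Visit order: 4, 2, 3, 8, 9, 16, 6, 12, 17, 10, 13, 5, 15, 11, 14, 7, 1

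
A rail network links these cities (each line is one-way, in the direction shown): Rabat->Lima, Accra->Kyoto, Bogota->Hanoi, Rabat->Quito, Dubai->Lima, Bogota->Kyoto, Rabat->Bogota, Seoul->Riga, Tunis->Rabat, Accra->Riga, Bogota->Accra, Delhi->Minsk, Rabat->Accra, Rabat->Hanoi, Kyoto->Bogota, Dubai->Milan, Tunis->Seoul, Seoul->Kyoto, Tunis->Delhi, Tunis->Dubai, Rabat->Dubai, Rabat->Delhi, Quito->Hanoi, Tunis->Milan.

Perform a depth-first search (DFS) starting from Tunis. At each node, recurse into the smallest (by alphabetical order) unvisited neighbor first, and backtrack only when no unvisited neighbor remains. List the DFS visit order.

Visit Tunis
Tunis → Delhi
Delhi → Minsk
Tunis → Dubai
Dubai → Lima
Dubai → Milan
Tunis → Rabat
Rabat → Accra
Accra → Kyoto
Kyoto → Bogota
Bogota → Hanoi
Accra → Riga
Rabat → Quito
Tunis → Seoul

Tunis → Delhi → Minsk → Dubai → Lima → Milan → Rabat → Accra → Kyoto → Bogota → Hanoi → Riga → Quito → Seoul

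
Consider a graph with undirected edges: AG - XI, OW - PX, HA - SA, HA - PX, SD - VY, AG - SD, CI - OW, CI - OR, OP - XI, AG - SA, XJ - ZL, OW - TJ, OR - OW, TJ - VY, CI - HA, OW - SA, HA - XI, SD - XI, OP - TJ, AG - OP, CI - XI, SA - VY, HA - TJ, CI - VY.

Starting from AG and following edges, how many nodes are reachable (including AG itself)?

BFS from AG visits: AG, XI, SD, SA, OP, HA, CI, VY, OW, TJ, PX, OR
Reachable nodes: 12 of 14 total.

12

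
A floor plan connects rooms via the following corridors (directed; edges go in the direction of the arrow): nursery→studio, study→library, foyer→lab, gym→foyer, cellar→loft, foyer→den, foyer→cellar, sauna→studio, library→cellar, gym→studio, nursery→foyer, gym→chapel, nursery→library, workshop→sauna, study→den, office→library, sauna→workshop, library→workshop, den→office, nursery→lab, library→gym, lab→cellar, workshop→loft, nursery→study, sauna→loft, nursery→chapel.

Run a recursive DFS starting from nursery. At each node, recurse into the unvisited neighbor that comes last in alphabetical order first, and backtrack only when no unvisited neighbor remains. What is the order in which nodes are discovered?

nursery, study, library, workshop, sauna, studio, loft, gym, foyer, lab, cellar, den, office, chapel

Visit nursery
nursery → study
study → library
library → workshop
workshop → sauna
sauna → studio
sauna → loft
library → gym
gym → foyer
foyer → lab
lab → cellar
foyer → den
den → office
gym → chapel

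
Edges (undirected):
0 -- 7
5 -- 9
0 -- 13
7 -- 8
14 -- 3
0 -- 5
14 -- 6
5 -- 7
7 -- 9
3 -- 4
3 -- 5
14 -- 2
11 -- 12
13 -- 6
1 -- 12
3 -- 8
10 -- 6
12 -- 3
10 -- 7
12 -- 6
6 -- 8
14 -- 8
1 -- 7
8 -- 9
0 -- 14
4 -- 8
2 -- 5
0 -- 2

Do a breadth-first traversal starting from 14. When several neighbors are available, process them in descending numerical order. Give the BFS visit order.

Visit 14; enqueue 8, 6, 3, 2, 0 → queue [8, 6, 3, 2, 0]
Visit 8; enqueue 9, 7, 4 → queue [6, 3, 2, 0, 9, 7, 4]
Visit 6; enqueue 13, 12, 10 → queue [3, 2, 0, 9, 7, 4, 13, 12, 10]
Visit 3; enqueue 5 → queue [2, 0, 9, 7, 4, 13, 12, 10, 5]
Visit 2 → queue [0, 9, 7, 4, 13, 12, 10, 5]
Visit 0 → queue [9, 7, 4, 13, 12, 10, 5]
Visit 9 → queue [7, 4, 13, 12, 10, 5]
Visit 7; enqueue 1 → queue [4, 13, 12, 10, 5, 1]
Visit 4 → queue [13, 12, 10, 5, 1]
Visit 13 → queue [12, 10, 5, 1]
Visit 12; enqueue 11 → queue [10, 5, 1, 11]
Visit 10 → queue [5, 1, 11]
Visit 5 → queue [1, 11]
Visit 1 → queue [11]
Visit 11 → queue []

14 -> 8 -> 6 -> 3 -> 2 -> 0 -> 9 -> 7 -> 4 -> 13 -> 12 -> 10 -> 5 -> 1 -> 11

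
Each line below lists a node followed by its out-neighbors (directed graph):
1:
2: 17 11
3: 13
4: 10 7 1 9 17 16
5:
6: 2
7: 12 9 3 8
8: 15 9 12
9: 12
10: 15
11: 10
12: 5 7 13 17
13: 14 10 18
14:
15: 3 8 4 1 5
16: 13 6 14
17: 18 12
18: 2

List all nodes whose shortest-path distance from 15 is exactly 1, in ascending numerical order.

1, 3, 4, 5, 8

Level 0: 15
Level 1: 1, 3, 4, 5, 8
Level 2: 7, 9, 10, 12, 13, 16, 17
Level 3: 6, 14, 18
Level 4: 2
Level 5: 11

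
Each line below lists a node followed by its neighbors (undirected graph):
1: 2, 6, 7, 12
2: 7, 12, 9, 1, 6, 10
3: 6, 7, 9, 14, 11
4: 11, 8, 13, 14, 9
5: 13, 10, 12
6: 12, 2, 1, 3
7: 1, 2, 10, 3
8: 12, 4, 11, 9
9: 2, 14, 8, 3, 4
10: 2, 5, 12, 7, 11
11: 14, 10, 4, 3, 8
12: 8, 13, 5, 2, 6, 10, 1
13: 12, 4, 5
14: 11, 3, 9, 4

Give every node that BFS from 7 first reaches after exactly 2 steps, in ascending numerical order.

5, 6, 9, 11, 12, 14

Level 0: 7
Level 1: 1, 2, 3, 10
Level 2: 5, 6, 9, 11, 12, 14
Level 3: 4, 8, 13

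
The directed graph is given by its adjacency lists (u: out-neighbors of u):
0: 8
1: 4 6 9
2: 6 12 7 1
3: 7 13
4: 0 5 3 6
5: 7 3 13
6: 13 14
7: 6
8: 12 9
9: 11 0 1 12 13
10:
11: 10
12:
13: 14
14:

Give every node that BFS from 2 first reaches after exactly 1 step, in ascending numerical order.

Level 0: 2
Level 1: 1, 6, 7, 12
Level 2: 4, 9, 13, 14
Level 3: 0, 3, 5, 11
Level 4: 8, 10

1, 6, 7, 12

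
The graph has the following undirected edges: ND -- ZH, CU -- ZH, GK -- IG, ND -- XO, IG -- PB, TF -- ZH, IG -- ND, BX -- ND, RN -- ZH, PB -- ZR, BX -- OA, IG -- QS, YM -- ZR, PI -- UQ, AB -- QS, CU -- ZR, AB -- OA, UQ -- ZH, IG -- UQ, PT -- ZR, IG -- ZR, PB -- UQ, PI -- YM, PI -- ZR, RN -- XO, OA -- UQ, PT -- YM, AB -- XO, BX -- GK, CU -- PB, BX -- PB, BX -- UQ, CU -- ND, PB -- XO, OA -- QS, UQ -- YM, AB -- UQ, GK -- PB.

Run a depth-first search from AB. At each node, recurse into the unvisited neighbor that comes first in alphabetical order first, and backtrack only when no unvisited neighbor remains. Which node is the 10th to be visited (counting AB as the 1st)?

PI

Visit AB
AB → OA
OA → BX
BX → GK
GK → IG
IG → ND
ND → CU
CU → PB
PB → UQ
UQ → PI
PI → YM
YM → PT
PT → ZR
UQ → ZH
ZH → RN
RN → XO
ZH → TF
IG → QS

Visit order: AB, OA, BX, GK, IG, ND, CU, PB, UQ, PI, YM, PT, ZR, ZH, RN, XO, TF, QS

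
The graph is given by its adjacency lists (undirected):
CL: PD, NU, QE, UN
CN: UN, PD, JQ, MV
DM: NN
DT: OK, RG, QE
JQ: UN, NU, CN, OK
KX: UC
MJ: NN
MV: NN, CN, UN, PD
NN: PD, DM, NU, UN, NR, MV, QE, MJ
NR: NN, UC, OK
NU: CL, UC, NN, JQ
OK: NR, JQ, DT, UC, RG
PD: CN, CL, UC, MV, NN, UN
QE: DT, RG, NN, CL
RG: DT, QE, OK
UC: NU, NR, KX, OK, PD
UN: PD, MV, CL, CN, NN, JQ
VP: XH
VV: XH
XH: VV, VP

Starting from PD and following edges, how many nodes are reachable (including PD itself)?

17

BFS from PD visits: PD, CL, CN, MV, NN, UC, UN, NU, QE, JQ, DM, MJ, NR, KX, OK, DT, RG
Reachable nodes: 17 of 20 total.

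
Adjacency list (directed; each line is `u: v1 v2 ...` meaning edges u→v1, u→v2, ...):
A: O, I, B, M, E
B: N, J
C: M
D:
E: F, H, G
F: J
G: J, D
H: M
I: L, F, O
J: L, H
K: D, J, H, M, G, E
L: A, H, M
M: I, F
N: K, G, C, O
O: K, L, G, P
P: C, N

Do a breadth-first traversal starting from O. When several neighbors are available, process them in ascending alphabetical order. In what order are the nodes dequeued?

O, G, K, L, P, D, J, E, H, M, A, C, N, F, I, B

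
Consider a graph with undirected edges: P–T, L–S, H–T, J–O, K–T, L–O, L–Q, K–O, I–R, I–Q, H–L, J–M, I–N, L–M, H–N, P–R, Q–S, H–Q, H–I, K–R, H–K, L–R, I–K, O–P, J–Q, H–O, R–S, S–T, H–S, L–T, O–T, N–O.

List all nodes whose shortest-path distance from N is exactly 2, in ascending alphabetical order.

J, K, L, P, Q, R, S, T

Level 0: N
Level 1: H, I, O
Level 2: J, K, L, P, Q, R, S, T
Level 3: M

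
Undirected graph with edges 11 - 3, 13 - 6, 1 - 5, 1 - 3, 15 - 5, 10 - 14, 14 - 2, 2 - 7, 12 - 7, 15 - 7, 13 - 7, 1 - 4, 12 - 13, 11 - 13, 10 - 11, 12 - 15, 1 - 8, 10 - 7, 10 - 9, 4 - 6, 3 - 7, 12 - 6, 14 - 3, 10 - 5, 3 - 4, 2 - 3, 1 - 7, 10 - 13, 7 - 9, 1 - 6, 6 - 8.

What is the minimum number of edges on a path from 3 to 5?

Level 0: 3
Level 1: 1, 2, 4, 7, 11, 14
Level 2: 5, 6, 8, 9, 10, 12, 13, 15
5 first appears at level 2.

2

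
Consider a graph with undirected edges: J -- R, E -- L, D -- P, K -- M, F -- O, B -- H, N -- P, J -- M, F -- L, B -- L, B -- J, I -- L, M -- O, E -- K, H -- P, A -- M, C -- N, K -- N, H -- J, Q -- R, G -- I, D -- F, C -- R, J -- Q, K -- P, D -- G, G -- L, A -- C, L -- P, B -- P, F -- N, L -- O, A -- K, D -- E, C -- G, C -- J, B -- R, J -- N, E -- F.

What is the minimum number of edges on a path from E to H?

Level 0: E
Level 1: D, F, K, L
Level 2: A, B, G, I, M, N, O, P
Level 3: C, H, J, R
Level 4: Q
H first appears at level 3.

3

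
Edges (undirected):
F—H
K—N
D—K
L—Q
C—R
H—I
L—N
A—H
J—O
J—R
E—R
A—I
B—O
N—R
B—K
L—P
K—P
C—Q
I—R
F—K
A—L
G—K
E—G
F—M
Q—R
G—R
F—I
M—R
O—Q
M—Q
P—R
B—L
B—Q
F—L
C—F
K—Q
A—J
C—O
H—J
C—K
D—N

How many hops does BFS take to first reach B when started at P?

2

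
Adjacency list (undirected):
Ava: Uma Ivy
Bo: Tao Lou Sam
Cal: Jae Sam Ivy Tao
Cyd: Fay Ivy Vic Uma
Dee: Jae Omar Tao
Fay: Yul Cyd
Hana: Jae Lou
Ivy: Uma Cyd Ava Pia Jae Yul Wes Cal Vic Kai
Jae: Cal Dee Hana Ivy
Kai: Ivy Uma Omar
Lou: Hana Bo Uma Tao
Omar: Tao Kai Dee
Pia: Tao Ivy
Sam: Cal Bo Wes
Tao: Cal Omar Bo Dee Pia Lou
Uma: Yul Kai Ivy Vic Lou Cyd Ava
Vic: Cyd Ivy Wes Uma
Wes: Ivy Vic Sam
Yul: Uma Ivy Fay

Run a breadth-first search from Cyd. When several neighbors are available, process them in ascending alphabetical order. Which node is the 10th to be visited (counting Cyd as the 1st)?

Visit Cyd; enqueue Fay, Ivy, Uma, Vic → queue [Fay, Ivy, Uma, Vic]
Visit Fay; enqueue Yul → queue [Ivy, Uma, Vic, Yul]
Visit Ivy; enqueue Ava, Cal, Jae, Kai, Pia, Wes → queue [Uma, Vic, Yul, Ava, Cal, Jae, Kai, Pia, Wes]
Visit Uma; enqueue Lou → queue [Vic, Yul, Ava, Cal, Jae, Kai, Pia, Wes, Lou]
Visit Vic → queue [Yul, Ava, Cal, Jae, Kai, Pia, Wes, Lou]
Visit Yul → queue [Ava, Cal, Jae, Kai, Pia, Wes, Lou]
Visit Ava → queue [Cal, Jae, Kai, Pia, Wes, Lou]
Visit Cal; enqueue Sam, Tao → queue [Jae, Kai, Pia, Wes, Lou, Sam, Tao]
Visit Jae; enqueue Dee, Hana → queue [Kai, Pia, Wes, Lou, Sam, Tao, Dee, Hana]
Visit Kai; enqueue Omar → queue [Pia, Wes, Lou, Sam, Tao, Dee, Hana, Omar]
Visit Pia → queue [Wes, Lou, Sam, Tao, Dee, Hana, Omar]
Visit Wes → queue [Lou, Sam, Tao, Dee, Hana, Omar]
Visit Lou; enqueue Bo → queue [Sam, Tao, Dee, Hana, Omar, Bo]
Visit Sam → queue [Tao, Dee, Hana, Omar, Bo]
Visit Tao → queue [Dee, Hana, Omar, Bo]
Visit Dee → queue [Hana, Omar, Bo]
Visit Hana → queue [Omar, Bo]
Visit Omar → queue [Bo]
Visit Bo → queue []

Visit order: Cyd, Fay, Ivy, Uma, Vic, Yul, Ava, Cal, Jae, Kai, Pia, Wes, Lou, Sam, Tao, Dee, Hana, Omar, Bo

Kai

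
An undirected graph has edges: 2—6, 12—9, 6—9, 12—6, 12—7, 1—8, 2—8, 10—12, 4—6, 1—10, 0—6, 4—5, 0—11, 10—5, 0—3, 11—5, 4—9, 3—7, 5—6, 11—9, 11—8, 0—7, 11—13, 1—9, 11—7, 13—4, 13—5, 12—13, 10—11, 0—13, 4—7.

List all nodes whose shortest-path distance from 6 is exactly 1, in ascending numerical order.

0, 2, 4, 5, 9, 12

Level 0: 6
Level 1: 0, 2, 4, 5, 9, 12
Level 2: 1, 3, 7, 8, 10, 11, 13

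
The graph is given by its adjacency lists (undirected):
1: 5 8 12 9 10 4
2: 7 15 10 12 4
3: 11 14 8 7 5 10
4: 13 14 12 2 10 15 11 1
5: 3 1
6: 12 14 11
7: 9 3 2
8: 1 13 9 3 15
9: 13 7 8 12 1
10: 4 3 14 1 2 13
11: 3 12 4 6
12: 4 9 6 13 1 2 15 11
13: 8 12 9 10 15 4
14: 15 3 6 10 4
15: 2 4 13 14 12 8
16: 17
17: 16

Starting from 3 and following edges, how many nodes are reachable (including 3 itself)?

BFS from 3 visits: 3, 5, 7, 8, 10, 11, 14, 1, 2, 9, 13, 15, 4, 6, 12
Reachable nodes: 15 of 17 total.

15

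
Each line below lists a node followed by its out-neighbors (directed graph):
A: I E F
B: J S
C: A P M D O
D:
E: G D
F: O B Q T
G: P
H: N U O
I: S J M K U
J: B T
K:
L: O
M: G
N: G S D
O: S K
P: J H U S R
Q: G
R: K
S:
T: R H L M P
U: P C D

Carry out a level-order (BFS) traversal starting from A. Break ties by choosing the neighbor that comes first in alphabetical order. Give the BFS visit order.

Visit A; enqueue E, F, I → queue [E, F, I]
Visit E; enqueue D, G → queue [F, I, D, G]
Visit F; enqueue B, O, Q, T → queue [I, D, G, B, O, Q, T]
Visit I; enqueue J, K, M, S, U → queue [D, G, B, O, Q, T, J, K, M, S, U]
Visit D → queue [G, B, O, Q, T, J, K, M, S, U]
Visit G; enqueue P → queue [B, O, Q, T, J, K, M, S, U, P]
Visit B → queue [O, Q, T, J, K, M, S, U, P]
Visit O → queue [Q, T, J, K, M, S, U, P]
Visit Q → queue [T, J, K, M, S, U, P]
Visit T; enqueue H, L, R → queue [J, K, M, S, U, P, H, L, R]
Visit J → queue [K, M, S, U, P, H, L, R]
Visit K → queue [M, S, U, P, H, L, R]
Visit M → queue [S, U, P, H, L, R]
Visit S → queue [U, P, H, L, R]
Visit U; enqueue C → queue [P, H, L, R, C]
Visit P → queue [H, L, R, C]
Visit H; enqueue N → queue [L, R, C, N]
Visit L → queue [R, C, N]
Visit R → queue [C, N]
Visit C → queue [N]
Visit N → queue []

A, E, F, I, D, G, B, O, Q, T, J, K, M, S, U, P, H, L, R, C, N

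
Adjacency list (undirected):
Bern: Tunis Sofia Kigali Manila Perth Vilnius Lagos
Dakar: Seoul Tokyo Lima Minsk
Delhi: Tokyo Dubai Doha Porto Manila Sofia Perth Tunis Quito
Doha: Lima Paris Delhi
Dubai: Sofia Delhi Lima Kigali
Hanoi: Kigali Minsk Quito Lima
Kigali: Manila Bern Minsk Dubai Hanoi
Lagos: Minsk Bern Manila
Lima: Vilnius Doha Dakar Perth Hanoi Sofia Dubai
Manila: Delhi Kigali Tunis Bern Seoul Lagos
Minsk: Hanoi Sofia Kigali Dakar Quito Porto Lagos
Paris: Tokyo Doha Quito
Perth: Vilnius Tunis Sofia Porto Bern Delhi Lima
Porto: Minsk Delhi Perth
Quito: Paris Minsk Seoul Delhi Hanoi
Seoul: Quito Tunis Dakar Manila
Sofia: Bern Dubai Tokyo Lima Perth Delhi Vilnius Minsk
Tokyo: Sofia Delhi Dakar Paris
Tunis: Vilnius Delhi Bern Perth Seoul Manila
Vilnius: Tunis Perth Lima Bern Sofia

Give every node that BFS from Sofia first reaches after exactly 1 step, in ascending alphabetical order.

Level 0: Sofia
Level 1: Bern, Delhi, Dubai, Lima, Minsk, Perth, Tokyo, Vilnius
Level 2: Dakar, Doha, Hanoi, Kigali, Lagos, Manila, Paris, Porto, Quito, Tunis
Level 3: Seoul

Bern, Delhi, Dubai, Lima, Minsk, Perth, Tokyo, Vilnius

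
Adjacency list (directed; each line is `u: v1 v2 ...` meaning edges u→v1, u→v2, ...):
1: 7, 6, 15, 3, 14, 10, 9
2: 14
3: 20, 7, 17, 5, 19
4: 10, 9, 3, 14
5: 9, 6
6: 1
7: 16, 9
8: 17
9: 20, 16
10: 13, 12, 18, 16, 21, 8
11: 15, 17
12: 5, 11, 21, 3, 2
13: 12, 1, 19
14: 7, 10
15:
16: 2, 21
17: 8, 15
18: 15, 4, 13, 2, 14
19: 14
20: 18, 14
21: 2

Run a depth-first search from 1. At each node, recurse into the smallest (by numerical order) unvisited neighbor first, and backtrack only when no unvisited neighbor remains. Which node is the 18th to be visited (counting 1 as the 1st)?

19

Visit 1
1 → 3
3 → 5
5 → 6
5 → 9
9 → 16
16 → 2
2 → 14
14 → 7
14 → 10
10 → 8
8 → 17
17 → 15
10 → 12
12 → 11
12 → 21
10 → 13
13 → 19
10 → 18
18 → 4
9 → 20

Visit order: 1, 3, 5, 6, 9, 16, 2, 14, 7, 10, 8, 17, 15, 12, 11, 21, 13, 19, 18, 4, 20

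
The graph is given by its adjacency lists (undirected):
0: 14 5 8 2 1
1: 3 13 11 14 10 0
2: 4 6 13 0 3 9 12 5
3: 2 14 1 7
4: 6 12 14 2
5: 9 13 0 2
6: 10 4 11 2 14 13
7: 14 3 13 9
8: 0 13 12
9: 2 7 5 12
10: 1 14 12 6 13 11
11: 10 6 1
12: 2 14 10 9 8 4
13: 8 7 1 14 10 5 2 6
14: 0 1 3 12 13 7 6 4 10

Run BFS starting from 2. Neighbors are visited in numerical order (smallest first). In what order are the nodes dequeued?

2 -> 0 -> 3 -> 4 -> 5 -> 6 -> 9 -> 12 -> 13 -> 1 -> 8 -> 14 -> 7 -> 10 -> 11

Visit 2; enqueue 0, 3, 4, 5, 6, 9, 12, 13 → queue [0, 3, 4, 5, 6, 9, 12, 13]
Visit 0; enqueue 1, 8, 14 → queue [3, 4, 5, 6, 9, 12, 13, 1, 8, 14]
Visit 3; enqueue 7 → queue [4, 5, 6, 9, 12, 13, 1, 8, 14, 7]
Visit 4 → queue [5, 6, 9, 12, 13, 1, 8, 14, 7]
Visit 5 → queue [6, 9, 12, 13, 1, 8, 14, 7]
Visit 6; enqueue 10, 11 → queue [9, 12, 13, 1, 8, 14, 7, 10, 11]
Visit 9 → queue [12, 13, 1, 8, 14, 7, 10, 11]
Visit 12 → queue [13, 1, 8, 14, 7, 10, 11]
Visit 13 → queue [1, 8, 14, 7, 10, 11]
Visit 1 → queue [8, 14, 7, 10, 11]
Visit 8 → queue [14, 7, 10, 11]
Visit 14 → queue [7, 10, 11]
Visit 7 → queue [10, 11]
Visit 10 → queue [11]
Visit 11 → queue []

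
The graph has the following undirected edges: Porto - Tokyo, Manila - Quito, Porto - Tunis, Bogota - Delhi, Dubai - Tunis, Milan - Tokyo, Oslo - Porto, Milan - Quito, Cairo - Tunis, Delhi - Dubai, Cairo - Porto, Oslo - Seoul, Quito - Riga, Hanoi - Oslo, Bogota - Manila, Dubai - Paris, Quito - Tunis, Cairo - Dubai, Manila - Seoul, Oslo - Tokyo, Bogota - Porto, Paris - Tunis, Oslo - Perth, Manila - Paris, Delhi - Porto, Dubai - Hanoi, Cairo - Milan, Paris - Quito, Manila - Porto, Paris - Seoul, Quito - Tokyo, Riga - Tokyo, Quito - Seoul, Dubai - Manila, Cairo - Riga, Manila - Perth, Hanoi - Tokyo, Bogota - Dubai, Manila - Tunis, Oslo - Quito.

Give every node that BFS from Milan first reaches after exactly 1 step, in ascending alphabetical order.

Level 0: Milan
Level 1: Cairo, Quito, Tokyo
Level 2: Dubai, Hanoi, Manila, Oslo, Paris, Porto, Riga, Seoul, Tunis
Level 3: Bogota, Delhi, Perth

Cairo, Quito, Tokyo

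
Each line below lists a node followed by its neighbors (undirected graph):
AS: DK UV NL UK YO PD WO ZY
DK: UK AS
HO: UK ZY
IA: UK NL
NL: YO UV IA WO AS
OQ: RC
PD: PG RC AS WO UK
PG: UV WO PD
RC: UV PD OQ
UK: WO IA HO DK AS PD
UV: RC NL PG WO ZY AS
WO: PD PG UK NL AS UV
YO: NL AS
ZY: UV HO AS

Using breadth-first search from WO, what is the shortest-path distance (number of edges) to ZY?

2

Level 0: WO
Level 1: AS, NL, PD, PG, UK, UV
Level 2: DK, HO, IA, RC, YO, ZY
Level 3: OQ
ZY first appears at level 2.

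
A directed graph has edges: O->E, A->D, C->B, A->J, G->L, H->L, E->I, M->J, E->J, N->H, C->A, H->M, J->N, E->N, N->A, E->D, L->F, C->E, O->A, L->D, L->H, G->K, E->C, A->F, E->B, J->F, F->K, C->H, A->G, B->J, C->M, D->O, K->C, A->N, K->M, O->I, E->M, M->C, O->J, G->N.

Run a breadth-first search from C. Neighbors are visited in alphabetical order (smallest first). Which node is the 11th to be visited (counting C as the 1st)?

Visit C; enqueue A, B, E, H, M → queue [A, B, E, H, M]
Visit A; enqueue D, F, G, J, N → queue [B, E, H, M, D, F, G, J, N]
Visit B → queue [E, H, M, D, F, G, J, N]
Visit E; enqueue I → queue [H, M, D, F, G, J, N, I]
Visit H; enqueue L → queue [M, D, F, G, J, N, I, L]
Visit M → queue [D, F, G, J, N, I, L]
Visit D; enqueue O → queue [F, G, J, N, I, L, O]
Visit F; enqueue K → queue [G, J, N, I, L, O, K]
Visit G → queue [J, N, I, L, O, K]
Visit J → queue [N, I, L, O, K]
Visit N → queue [I, L, O, K]
Visit I → queue [L, O, K]
Visit L → queue [O, K]
Visit O → queue [K]
Visit K → queue []

Visit order: C, A, B, E, H, M, D, F, G, J, N, I, L, O, K

N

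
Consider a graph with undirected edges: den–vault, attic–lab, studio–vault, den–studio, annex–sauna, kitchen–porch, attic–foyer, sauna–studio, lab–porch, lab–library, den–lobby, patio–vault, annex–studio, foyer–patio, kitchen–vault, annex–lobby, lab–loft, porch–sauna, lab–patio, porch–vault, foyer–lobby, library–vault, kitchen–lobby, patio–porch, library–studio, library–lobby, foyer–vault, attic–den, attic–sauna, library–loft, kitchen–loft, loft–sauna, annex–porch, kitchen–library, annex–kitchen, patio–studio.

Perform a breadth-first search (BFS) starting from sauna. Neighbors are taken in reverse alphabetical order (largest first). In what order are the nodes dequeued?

Visit sauna; enqueue studio, porch, loft, attic, annex → queue [studio, porch, loft, attic, annex]
Visit studio; enqueue vault, patio, library, den → queue [porch, loft, attic, annex, vault, patio, library, den]
Visit porch; enqueue lab, kitchen → queue [loft, attic, annex, vault, patio, library, den, lab, kitchen]
Visit loft → queue [attic, annex, vault, patio, library, den, lab, kitchen]
Visit attic; enqueue foyer → queue [annex, vault, patio, library, den, lab, kitchen, foyer]
Visit annex; enqueue lobby → queue [vault, patio, library, den, lab, kitchen, foyer, lobby]
Visit vault → queue [patio, library, den, lab, kitchen, foyer, lobby]
Visit patio → queue [library, den, lab, kitchen, foyer, lobby]
Visit library → queue [den, lab, kitchen, foyer, lobby]
Visit den → queue [lab, kitchen, foyer, lobby]
Visit lab → queue [kitchen, foyer, lobby]
Visit kitchen → queue [foyer, lobby]
Visit foyer → queue [lobby]
Visit lobby → queue []

sauna, studio, porch, loft, attic, annex, vault, patio, library, den, lab, kitchen, foyer, lobby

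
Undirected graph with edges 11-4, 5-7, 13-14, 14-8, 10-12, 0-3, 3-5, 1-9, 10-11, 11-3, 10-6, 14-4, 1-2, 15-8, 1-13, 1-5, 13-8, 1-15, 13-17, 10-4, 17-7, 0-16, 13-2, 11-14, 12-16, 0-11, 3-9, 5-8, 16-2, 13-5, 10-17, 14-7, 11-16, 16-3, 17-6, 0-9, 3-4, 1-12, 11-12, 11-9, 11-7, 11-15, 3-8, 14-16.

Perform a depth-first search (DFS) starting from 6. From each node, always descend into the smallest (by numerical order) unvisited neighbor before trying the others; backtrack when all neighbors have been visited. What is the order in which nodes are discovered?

6, 10, 4, 3, 0, 9, 1, 2, 13, 5, 7, 11, 12, 16, 14, 8, 15, 17

Visit 6
6 → 10
10 → 4
4 → 3
3 → 0
0 → 9
9 → 1
1 → 2
2 → 13
13 → 5
5 → 7
7 → 11
11 → 12
12 → 16
16 → 14
14 → 8
8 → 15
7 → 17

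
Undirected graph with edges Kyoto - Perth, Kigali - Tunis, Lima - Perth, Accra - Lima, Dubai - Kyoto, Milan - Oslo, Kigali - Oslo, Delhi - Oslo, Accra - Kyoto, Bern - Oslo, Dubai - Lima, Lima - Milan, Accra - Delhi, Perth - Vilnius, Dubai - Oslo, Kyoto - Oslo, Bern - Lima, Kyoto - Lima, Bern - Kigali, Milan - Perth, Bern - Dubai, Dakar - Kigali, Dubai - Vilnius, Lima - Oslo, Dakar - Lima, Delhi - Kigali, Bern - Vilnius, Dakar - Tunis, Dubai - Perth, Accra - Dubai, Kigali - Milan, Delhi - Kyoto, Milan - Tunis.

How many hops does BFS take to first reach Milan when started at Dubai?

2

Level 0: Dubai
Level 1: Accra, Bern, Kyoto, Lima, Oslo, Perth, Vilnius
Level 2: Dakar, Delhi, Kigali, Milan
Level 3: Tunis
Milan first appears at level 2.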